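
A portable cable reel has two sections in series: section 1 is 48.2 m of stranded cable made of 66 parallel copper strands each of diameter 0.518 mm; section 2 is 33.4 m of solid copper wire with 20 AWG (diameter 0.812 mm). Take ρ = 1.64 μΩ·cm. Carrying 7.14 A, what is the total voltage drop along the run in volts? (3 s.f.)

ρ = 1.64 μΩ·cm = 1.64×10^-8 Ω·m
Section 1: A_strand = π(2.5900e-04)² = 2.107e-07 m²; R₁ = ρL/(N·A_s) = (1.64×10^-8)(48.2)/(66×2.107e-07) = 0.05683 Ω
Section 2: A = π(0.812/2 mm)² = π(4.0600e-04 m)² = 5.178e-07 m²
R₂ = (1.64×10^-8)(33.4)/(5.178e-07) = 1.058 Ω
R = R₁ + R₂ = 1.115 Ω
V = IR = 7.14 × 1.115 = 7.96 V

7.96 V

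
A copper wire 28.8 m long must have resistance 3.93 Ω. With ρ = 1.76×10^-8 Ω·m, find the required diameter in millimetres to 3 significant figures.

0.405 mm

A = ρL/R = (1.76×10^-8)(28.8)/(3.93) = 1.290e-07 m²
d = 2√(A/π) = 4.052e-04 m = 0.405 mm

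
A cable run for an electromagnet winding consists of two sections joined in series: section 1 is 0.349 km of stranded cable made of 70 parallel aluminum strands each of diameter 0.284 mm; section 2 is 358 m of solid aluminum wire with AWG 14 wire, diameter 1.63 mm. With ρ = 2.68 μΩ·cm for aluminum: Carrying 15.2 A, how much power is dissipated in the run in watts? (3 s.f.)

ρ = 2.68 μΩ·cm = 2.68×10^-8 Ω·m
Section 1: A_strand = π(1.4200e-04)² = 6.335e-08 m²; R₁ = ρL/(N·A_s) = (2.68×10^-8)(349)/(70×6.335e-08) = 2.109 Ω
Section 2: A = π(1.63/2 mm)² = π(8.1500e-04 m)² = 2.087e-06 m²
R₂ = (2.68×10^-8)(358)/(2.087e-06) = 4.598 Ω
R = R₁ + R₂ = 6.707 Ω
P = I²R = (15.2)² × 6.707 = 1550 W

1550 W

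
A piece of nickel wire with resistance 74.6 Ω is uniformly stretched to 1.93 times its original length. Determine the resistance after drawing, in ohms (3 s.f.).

Volume constant ⇒ A' = A/k with k = 1.93. R' = ρ(kL)/(A/k) = k²R.
R' = 3.725 × 74.6 = 278 Ω

278 Ω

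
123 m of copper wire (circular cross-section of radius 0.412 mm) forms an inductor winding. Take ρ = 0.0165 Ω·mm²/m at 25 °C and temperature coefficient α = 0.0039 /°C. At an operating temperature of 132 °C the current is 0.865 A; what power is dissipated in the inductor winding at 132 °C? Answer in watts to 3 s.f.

4.04 W

ρ = 0.0165 Ω·mm²/m = 1.65×10^-8 Ω·m
A = πr² = π(4.1200e-04 m)² = 5.333e-07 m²
R₍25₎ = ρL/A = (1.65×10^-8)(123)/(5.333e-07) = 3.806 Ω
R₍132₎ = R₍25₎(1 + αΔT) = 3.806 × (1 + 0.0039×107) = 5.394 Ω
P = I²R = (0.865)² × 5.394 = 4.04 W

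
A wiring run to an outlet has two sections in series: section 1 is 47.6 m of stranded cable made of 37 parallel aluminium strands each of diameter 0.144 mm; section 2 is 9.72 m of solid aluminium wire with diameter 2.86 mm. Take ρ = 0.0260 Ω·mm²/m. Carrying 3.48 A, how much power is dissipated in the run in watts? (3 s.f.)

ρ = 0.0260 Ω·mm²/m = 2.60×10^-8 Ω·m
Section 1: A_strand = π(7.2000e-05)² = 1.629e-08 m²; R₁ = ρL/(N·A_s) = (2.60×10^-8)(47.6)/(37×1.629e-08) = 2.054 Ω
Section 2: A = π(d/2)² = π(1.4300e-03 m)² = 6.424e-06 m²
R₂ = (2.60×10^-8)(9.72)/(6.424e-06) = 0.03934 Ω
R = R₁ + R₂ = 2.093 Ω
P = I²R = (3.48)² × 2.093 = 25.3 W

25.3 W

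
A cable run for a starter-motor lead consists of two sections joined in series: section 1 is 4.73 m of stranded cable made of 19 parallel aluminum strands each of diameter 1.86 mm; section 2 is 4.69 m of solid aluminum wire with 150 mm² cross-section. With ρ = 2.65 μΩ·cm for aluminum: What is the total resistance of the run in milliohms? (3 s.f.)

ρ = 2.65 μΩ·cm = 2.65×10^-8 Ω·m
Section 1: A_strand = π(9.3000e-04)² = 2.717e-06 m²; R₁ = ρL/(N·A_s) = (2.65×10^-8)(4.73)/(19×2.717e-06) = 0.002428 Ω
Section 2: A = 150 mm² = 1.500e-04 m²
R₂ = (2.65×10^-8)(4.69)/(1.500e-04) = 8.286×10^-4 Ω
R = R₁ + R₂ = 3.26 mΩ

3.26 mΩ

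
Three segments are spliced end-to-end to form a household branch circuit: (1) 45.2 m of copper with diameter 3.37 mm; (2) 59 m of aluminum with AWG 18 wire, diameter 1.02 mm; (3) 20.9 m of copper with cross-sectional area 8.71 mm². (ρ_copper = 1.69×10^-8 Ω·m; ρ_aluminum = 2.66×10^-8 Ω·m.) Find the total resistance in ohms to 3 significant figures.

2.05 Ω

Seg 1: A = π(d/2)² = π(1.6850e-03 m)² = 8.920e-06 m²
R_1 = (1.69×10^-8)(45.2)/(8.920e-06) = 0.08564 Ω
Seg 2: A = π(1.02/2 mm)² = π(5.1000e-04 m)² = 8.171e-07 m²
R_2 = (2.66×10^-8)(59)/(8.171e-07) = 1.921 Ω
Seg 3: A = 8.71 mm² = 8.710e-06 m²
R_3 = (1.69×10^-8)(20.9)/(8.710e-06) = 0.04055 Ω
R_total = R_1 + R_2 + R_3 = 2.05 Ω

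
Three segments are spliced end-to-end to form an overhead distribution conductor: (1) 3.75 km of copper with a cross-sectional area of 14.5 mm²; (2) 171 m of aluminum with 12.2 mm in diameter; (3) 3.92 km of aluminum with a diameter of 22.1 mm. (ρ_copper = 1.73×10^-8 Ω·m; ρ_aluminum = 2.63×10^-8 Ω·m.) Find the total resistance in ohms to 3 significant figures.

Seg 1: A = 14.5 mm² = 1.450e-05 m²
R_1 = (1.73×10^-8)(3750)/(1.450e-05) = 4.474 Ω
Seg 2: A = π(d/2)² = π(6.1000e-03 m)² = 1.169e-04 m²
R_2 = (2.63×10^-8)(171)/(1.169e-04) = 0.03847 Ω
Seg 3: A = π(d/2)² = π(1.1050e-02 m)² = 3.836e-04 m²
R_3 = (2.63×10^-8)(3920)/(3.836e-04) = 0.2688 Ω
R_total = R_1 + R_2 + R_3 = 4.78 Ω

4.78 Ω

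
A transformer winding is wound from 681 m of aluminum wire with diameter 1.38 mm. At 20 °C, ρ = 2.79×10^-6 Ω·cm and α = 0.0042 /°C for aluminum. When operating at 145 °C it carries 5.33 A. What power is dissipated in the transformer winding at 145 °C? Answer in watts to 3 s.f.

550 W

ρ = 2.79×10^-6 Ω·cm = 2.79×10^-8 Ω·m
A = π(d/2)² = π(6.9000e-04 m)² = 1.496e-06 m²
R₍20₎ = ρL/A = (2.79×10^-8)(681)/(1.496e-06) = 12.7 Ω
R₍145₎ = R₍20₎(1 + αΔT) = 12.7 × (1 + 0.0042×125) = 19.37 Ω
P = I²R = (5.33)² × 19.37 = 550 W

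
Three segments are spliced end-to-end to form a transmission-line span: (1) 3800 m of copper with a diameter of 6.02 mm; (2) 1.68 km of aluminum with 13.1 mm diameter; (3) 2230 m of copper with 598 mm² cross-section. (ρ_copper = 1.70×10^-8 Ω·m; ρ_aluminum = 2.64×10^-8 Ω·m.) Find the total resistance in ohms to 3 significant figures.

2.66 Ω

Seg 1: A = π(d/2)² = π(3.0100e-03 m)² = 2.846e-05 m²
R_1 = (1.70×10^-8)(3800)/(2.846e-05) = 2.27 Ω
Seg 2: A = π(d/2)² = π(6.5500e-03 m)² = 1.348e-04 m²
R_2 = (2.64×10^-8)(1680)/(1.348e-04) = 0.3291 Ω
Seg 3: A = 598 mm² = 5.980e-04 m²
R_3 = (1.70×10^-8)(2230)/(5.980e-04) = 0.06339 Ω
R_total = R_1 + R_2 + R_3 = 2.66 Ω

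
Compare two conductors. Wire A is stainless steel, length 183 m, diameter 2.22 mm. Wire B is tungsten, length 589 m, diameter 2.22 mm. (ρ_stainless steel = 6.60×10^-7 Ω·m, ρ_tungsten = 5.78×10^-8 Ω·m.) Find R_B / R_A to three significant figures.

0.282

R ∝ ρL/d², so R_B/R_A = (ρ_B/ρ_A) × (L_B/L_A)
= (5.78×10^-8/6.60×10^-7) × (589/183) = 0.282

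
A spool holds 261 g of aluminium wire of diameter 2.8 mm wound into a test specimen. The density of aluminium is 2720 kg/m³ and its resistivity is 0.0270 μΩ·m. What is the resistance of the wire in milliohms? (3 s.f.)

ρ = 0.0270 μΩ·m = 2.70×10^-8 Ω·m
A = π(d/2)² = π(1.4000e-03 m)² = 6.1575e-06 m²
L = m/(density·A) = 0.261/(2720×6.1575e-06) = 15.58 m
R = ρL/A = (2.70×10^-8)(15.58)/(6.1575e-06) = 68.3 mΩ

68.3 mΩ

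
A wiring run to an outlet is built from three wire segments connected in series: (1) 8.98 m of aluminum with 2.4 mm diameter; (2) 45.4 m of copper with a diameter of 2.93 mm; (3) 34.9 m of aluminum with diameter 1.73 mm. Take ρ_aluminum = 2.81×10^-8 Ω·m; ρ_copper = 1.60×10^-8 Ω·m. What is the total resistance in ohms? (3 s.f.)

Seg 1: A = π(d/2)² = π(1.2000e-03 m)² = 4.524e-06 m²
R_1 = (2.81×10^-8)(8.98)/(4.524e-06) = 0.05578 Ω
Seg 2: A = π(d/2)² = π(1.4650e-03 m)² = 6.743e-06 m²
R_2 = (1.60×10^-8)(45.4)/(6.743e-06) = 0.1077 Ω
Seg 3: A = π(d/2)² = π(8.6500e-04 m)² = 2.351e-06 m²
R_3 = (2.81×10^-8)(34.9)/(2.351e-06) = 0.4172 Ω
R_total = R_1 + R_2 + R_3 = 0.581 Ω

0.581 Ω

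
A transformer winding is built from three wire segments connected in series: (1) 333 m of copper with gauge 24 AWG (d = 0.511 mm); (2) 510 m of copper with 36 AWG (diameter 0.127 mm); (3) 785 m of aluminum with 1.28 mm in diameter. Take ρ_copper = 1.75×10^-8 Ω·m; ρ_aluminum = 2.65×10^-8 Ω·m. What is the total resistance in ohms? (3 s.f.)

Seg 1: A = π(0.511/2 mm)² = π(2.5550e-04 m)² = 2.051e-07 m²
R_1 = (1.75×10^-8)(333)/(2.051e-07) = 28.42 Ω
Seg 2: A = π(0.127/2 mm)² = π(6.3500e-05 m)² = 1.267e-08 m²
R_2 = (1.75×10^-8)(510)/(1.267e-08) = 704.5 Ω
Seg 3: A = π(d/2)² = π(6.4000e-04 m)² = 1.287e-06 m²
R_3 = (2.65×10^-8)(785)/(1.287e-06) = 16.17 Ω
R_total = R_1 + R_2 + R_3 = 749 Ω

749 Ω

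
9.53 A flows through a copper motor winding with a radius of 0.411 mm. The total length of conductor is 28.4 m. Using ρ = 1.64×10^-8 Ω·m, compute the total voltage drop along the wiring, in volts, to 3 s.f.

A = πr² = π(4.1100e-04 m)² = 5.307e-07 m²
R = ρL/A = (1.64×10^-8)(28.4)/(5.307e-07) = 0.8777 Ω
V = IR = 9.53 × 0.8777 = 8.36 V

8.36 V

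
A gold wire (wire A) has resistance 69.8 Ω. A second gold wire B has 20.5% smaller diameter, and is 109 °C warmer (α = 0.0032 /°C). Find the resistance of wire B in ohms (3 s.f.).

R ∝ ρL/d² with ρ ∝ (1+αΔT), so R_B/R_A = (1 − 20.5/100)⁻² × (1 + 0.0032×109)
= 1.582 × 1.349 = 2.134
R_B = 2.134 × 69.8 = 149 Ω

149 Ω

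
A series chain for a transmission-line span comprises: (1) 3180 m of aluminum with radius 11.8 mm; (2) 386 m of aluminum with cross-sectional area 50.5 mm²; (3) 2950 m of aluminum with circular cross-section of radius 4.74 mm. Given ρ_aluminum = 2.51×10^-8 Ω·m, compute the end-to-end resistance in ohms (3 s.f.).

Seg 1: A = πr² = π(1.1800e-02 m)² = 4.374e-04 m²
R_1 = (2.51×10^-8)(3180)/(4.374e-04) = 0.1825 Ω
Seg 2: A = 50.5 mm² = 5.050e-05 m²
R_2 = (2.51×10^-8)(386)/(5.050e-05) = 0.1919 Ω
Seg 3: A = πr² = π(4.7400e-03 m)² = 7.058e-05 m²
R_3 = (2.51×10^-8)(2950)/(7.058e-05) = 1.049 Ω
R_total = R_1 + R_2 + R_3 = 1.42 Ω

1.42 Ω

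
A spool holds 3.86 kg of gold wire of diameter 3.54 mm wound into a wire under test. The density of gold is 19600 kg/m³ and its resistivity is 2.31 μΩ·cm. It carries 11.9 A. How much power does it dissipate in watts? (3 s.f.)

ρ = 2.31 μΩ·cm = 2.31×10^-8 Ω·m
A = π(d/2)² = π(1.7700e-03 m)² = 9.8423e-06 m²
L = m/(density·A) = 3.86/(19600×9.8423e-06) = 20.01 m
R = ρL/A = (2.31×10^-8)(20.01)/(9.8423e-06) = 0.04696 Ω
P = I²R = (11.9)² × 0.04696 = 6.65 W

6.65 W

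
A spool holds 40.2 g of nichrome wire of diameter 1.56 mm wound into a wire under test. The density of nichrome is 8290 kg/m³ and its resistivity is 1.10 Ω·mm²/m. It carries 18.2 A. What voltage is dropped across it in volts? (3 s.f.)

26.6 V

ρ = 1.10 Ω·mm²/m = 1.10×10^-6 Ω·m
A = π(d/2)² = π(7.8000e-04 m)² = 1.9113e-06 m²
L = m/(density·A) = 0.0402/(8290×1.9113e-06) = 2.537 m
R = ρL/A = (1.10×10^-6)(2.537)/(1.9113e-06) = 1.46 Ω
V = IR = 18.2 × 1.46 = 26.6 V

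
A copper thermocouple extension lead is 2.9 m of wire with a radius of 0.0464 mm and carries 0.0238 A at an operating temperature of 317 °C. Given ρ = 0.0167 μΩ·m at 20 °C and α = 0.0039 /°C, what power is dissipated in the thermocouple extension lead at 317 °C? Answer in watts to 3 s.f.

ρ = 0.0167 μΩ·m = 1.67×10^-8 Ω·m
A = πr² = π(4.6400e-05 m)² = 6.764e-09 m²
R₍20₎ = ρL/A = (1.67×10^-8)(2.9)/(6.764e-09) = 7.16 Ω
R₍317₎ = R₍20₎(1 + αΔT) = 7.16 × (1 + 0.0039×297) = 15.45 Ω
P = I²R = (0.0238)² × 15.45 = 0.00875 W

0.00875 W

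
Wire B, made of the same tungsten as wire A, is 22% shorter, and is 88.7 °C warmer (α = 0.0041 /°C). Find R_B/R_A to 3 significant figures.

R ∝ ρL/d² with ρ ∝ (1+αΔT), so R_B/R_A = (1 − 22/100) × (1 + 0.0041×88.7)
= 0.78 × 1.364 = 1.06

1.06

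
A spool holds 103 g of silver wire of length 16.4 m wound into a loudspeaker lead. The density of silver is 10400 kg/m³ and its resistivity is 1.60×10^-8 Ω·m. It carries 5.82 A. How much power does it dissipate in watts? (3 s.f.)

A = m/(density·L) = 0.103/(10400×16.4) = 6.0389e-07 m²
R = ρL/A = (1.60×10^-8)(16.4)/(6.0389e-07) = 0.4345 Ω
P = I²R = (5.82)² × 0.4345 = 14.7 W

14.7 W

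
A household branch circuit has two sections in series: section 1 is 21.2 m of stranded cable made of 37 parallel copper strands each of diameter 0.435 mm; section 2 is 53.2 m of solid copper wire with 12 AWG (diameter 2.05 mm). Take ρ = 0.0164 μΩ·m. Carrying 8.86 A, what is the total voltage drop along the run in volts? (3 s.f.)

ρ = 0.0164 μΩ·m = 1.64×10^-8 Ω·m
Section 1: A_strand = π(2.1750e-04)² = 1.486e-07 m²; R₁ = ρL/(N·A_s) = (1.64×10^-8)(21.2)/(37×1.486e-07) = 0.06323 Ω
Section 2: A = π(2.05/2 mm)² = π(1.0250e-03 m)² = 3.301e-06 m²
R₂ = (1.64×10^-8)(53.2)/(3.301e-06) = 0.2643 Ω
R = R₁ + R₂ = 0.3276 Ω
V = IR = 8.86 × 0.3276 = 2.90 V

2.90 V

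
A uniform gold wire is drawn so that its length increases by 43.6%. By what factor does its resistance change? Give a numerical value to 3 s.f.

2.06

k = 1 + 43.6/100 = 1.436; volume constant ⇒ A' = A/k, so R' = k²R.
Factor = 2.06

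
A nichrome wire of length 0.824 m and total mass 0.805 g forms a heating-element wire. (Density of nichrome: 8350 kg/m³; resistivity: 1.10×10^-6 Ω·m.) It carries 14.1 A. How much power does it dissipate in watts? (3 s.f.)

A = m/(density·L) = 8.050×10^-4/(8350×0.824) = 1.1700e-07 m²
R = ρL/A = (1.10×10^-6)(0.824)/(1.1700e-07) = 7.747 Ω
P = I²R = (14.1)² × 7.747 = 1540 W

1540 W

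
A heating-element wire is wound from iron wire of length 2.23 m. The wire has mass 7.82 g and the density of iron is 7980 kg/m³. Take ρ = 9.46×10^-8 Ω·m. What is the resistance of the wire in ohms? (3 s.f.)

0.480 Ω

A = m/(density·L) = 0.00782/(7980×2.23) = 4.3944e-07 m²
R = ρL/A = (9.46×10^-8)(2.23)/(4.3944e-07) = 0.480 Ω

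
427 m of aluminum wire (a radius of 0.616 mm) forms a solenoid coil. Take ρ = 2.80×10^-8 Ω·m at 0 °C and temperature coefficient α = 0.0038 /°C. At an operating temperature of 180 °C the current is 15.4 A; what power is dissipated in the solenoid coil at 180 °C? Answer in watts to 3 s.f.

A = πr² = π(6.1600e-04 m)² = 1.192e-06 m²
R₍0₎ = ρL/A = (2.80×10^-8)(427)/(1.192e-06) = 10.03 Ω
R₍180₎ = R₍0₎(1 + αΔT) = 10.03 × (1 + 0.0038×180) = 16.89 Ω
P = I²R = (15.4)² × 16.89 = 4010 W

4010 W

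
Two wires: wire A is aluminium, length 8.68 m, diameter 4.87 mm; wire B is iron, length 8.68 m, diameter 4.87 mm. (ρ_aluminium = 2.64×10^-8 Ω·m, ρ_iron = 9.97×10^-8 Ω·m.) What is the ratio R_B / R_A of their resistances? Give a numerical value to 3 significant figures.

R ∝ ρL/d², so R_B/R_A = (ρ_B/ρ_A)
= (9.97×10^-8/2.64×10^-8) = 3.78

3.78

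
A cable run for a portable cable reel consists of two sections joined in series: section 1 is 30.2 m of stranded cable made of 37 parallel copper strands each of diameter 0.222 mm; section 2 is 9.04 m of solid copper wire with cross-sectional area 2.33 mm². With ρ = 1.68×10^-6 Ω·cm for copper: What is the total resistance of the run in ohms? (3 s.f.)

0.419 Ω

ρ = 1.68×10^-6 Ω·cm = 1.68×10^-8 Ω·m
Section 1: A_strand = π(1.1100e-04)² = 3.871e-08 m²; R₁ = ρL/(N·A_s) = (1.68×10^-8)(30.2)/(37×3.871e-08) = 0.3543 Ω
Section 2: A = 2.33 mm² = 2.330e-06 m²
R₂ = (1.68×10^-8)(9.04)/(2.330e-06) = 0.06518 Ω
R = R₁ + R₂ = 0.419 Ω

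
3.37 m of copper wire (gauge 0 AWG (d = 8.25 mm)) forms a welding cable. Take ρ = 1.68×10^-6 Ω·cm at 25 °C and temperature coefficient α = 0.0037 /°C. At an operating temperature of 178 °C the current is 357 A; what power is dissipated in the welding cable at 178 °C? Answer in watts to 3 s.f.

211 W

ρ = 1.68×10^-6 Ω·cm = 1.68×10^-8 Ω·m
A = π(8.25/2 mm)² = π(4.1250e-03 m)² = 5.346e-05 m²
R₍25₎ = ρL/A = (1.68×10^-8)(3.37)/(5.346e-05) = 0.001059 Ω
R₍178₎ = R₍25₎(1 + αΔT) = 0.001059 × (1 + 0.0037×153) = 0.001659 Ω
P = I²R = (357)² × 0.001659 = 211 W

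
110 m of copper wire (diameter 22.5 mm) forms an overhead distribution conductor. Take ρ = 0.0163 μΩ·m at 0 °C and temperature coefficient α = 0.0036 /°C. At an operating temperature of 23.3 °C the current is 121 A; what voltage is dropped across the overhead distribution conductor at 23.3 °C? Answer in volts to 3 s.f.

0.591 V

ρ = 0.0163 μΩ·m = 1.63×10^-8 Ω·m
A = π(d/2)² = π(1.1250e-02 m)² = 3.976e-04 m²
R₍0₎ = ρL/A = (1.63×10^-8)(110)/(3.976e-04) = 0.004509 Ω
R₍23.3₎ = R₍0₎(1 + αΔT) = 0.004509 × (1 + 0.0036×23.3) = 0.004888 Ω
V = IR = 121 × 0.004888 = 0.591 V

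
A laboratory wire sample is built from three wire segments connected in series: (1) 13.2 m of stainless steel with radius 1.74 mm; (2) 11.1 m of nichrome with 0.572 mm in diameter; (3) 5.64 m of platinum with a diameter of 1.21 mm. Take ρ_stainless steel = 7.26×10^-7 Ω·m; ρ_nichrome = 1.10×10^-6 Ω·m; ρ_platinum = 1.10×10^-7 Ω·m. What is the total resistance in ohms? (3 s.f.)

Seg 1: A = πr² = π(1.7400e-03 m)² = 9.511e-06 m²
R_1 = (7.26×10^-7)(13.2)/(9.511e-06) = 1.008 Ω
Seg 2: A = π(d/2)² = π(2.8600e-04 m)² = 2.570e-07 m²
R_2 = (1.10×10^-6)(11.1)/(2.570e-07) = 47.52 Ω
Seg 3: A = π(d/2)² = π(6.0500e-04 m)² = 1.150e-06 m²
R_3 = (1.10×10^-7)(5.64)/(1.150e-06) = 0.5395 Ω
R_total = R_1 + R_2 + R_3 = 49.1 Ω

49.1 Ω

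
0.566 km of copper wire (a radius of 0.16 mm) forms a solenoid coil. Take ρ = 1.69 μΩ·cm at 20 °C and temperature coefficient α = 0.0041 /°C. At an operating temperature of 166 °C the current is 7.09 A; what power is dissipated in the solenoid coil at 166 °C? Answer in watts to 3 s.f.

ρ = 1.69 μΩ·cm = 1.69×10^-8 Ω·m
A = πr² = π(1.6000e-04 m)² = 8.042e-08 m²
R₍20₎ = ρL/A = (1.69×10^-8)(566)/(8.042e-08) = 118.9 Ω
R₍166₎ = R₍20₎(1 + αΔT) = 118.9 × (1 + 0.0041×146) = 190.1 Ω
P = I²R = (7.09)² × 190.1 = 9560 W

9560 W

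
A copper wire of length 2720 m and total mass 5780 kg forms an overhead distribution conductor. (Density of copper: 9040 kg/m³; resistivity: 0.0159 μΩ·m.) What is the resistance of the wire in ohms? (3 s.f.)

ρ = 0.0159 μΩ·m = 1.59×10^-8 Ω·m
A = m/(density·L) = 5780/(9040×2720) = 2.3507e-04 m²
R = ρL/A = (1.59×10^-8)(2720)/(2.3507e-04) = 0.184 Ω

0.184 Ω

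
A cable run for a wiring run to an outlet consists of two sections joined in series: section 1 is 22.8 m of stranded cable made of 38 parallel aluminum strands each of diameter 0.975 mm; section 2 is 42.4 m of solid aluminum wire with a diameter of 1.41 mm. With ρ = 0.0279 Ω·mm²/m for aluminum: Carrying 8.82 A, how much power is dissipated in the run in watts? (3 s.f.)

60.7 W

ρ = 0.0279 Ω·mm²/m = 2.79×10^-8 Ω·m
Section 1: A_strand = π(4.8750e-04)² = 7.466e-07 m²; R₁ = ρL/(N·A_s) = (2.79×10^-8)(22.8)/(38×7.466e-07) = 0.02242 Ω
Section 2: A = π(d/2)² = π(7.0500e-04 m)² = 1.561e-06 m²
R₂ = (2.79×10^-8)(42.4)/(1.561e-06) = 0.7576 Ω
R = R₁ + R₂ = 0.78 Ω
P = I²R = (8.82)² × 0.78 = 60.7 W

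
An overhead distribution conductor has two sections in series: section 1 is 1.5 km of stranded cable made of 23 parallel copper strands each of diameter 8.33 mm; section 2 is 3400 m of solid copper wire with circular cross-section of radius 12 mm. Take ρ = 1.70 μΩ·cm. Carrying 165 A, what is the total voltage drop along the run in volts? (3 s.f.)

ρ = 1.70 μΩ·cm = 1.70×10^-8 Ω·m
Section 1: A_strand = π(4.1650e-03)² = 5.450e-05 m²; R₁ = ρL/(N·A_s) = (1.70×10^-8)(1500)/(23×5.450e-05) = 0.02034 Ω
Section 2: A = πr² = π(1.2000e-02 m)² = 4.524e-04 m²
R₂ = (1.70×10^-8)(3400)/(4.524e-04) = 0.1278 Ω
R = R₁ + R₂ = 0.1481 Ω
V = IR = 165 × 0.1481 = 24.4 V

24.4 V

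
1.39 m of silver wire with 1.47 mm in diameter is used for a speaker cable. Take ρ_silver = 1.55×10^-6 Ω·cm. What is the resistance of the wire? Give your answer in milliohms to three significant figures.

12.7 mΩ

ρ = 1.55×10^-6 Ω·cm = 1.55×10^-8 Ω·m
A = π(d/2)² = π(7.3500e-04 m)² = 1.697e-06 m²
R = ρL/A = (1.55×10^-8)(1.39 m)/(1.697e-06 m²) = 12.7 mΩ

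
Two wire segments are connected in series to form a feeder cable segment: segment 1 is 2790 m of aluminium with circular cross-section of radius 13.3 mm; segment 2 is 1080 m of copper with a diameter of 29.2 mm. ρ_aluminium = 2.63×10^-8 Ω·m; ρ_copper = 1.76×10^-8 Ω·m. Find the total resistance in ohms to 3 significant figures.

Segment 1: A = πr² = π(1.3300e-02 m)² = 5.557e-04 m²
R₁ = ρL/A = (2.63×10^-8)(2790)/(5.557e-04) = 0.132 Ω
Segment 2: A = π(d/2)² = π(1.4600e-02 m)² = 6.697e-04 m²
R₂ = (1.76×10^-8)(1080)/(6.697e-04) = 0.02838 Ω
R = R₁ + R₂ = 0.160 Ω

0.160 Ω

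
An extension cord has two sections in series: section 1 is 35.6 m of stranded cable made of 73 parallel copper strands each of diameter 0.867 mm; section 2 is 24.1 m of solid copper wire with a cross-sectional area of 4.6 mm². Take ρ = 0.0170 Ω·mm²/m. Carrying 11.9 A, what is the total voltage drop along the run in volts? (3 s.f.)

ρ = 0.0170 Ω·mm²/m = 1.70×10^-8 Ω·m
Section 1: A_strand = π(4.3350e-04)² = 5.904e-07 m²; R₁ = ρL/(N·A_s) = (1.70×10^-8)(35.6)/(73×5.904e-07) = 0.01404 Ω
Section 2: A = 4.6 mm² = 4.600e-06 m²
R₂ = (1.70×10^-8)(24.1)/(4.600e-06) = 0.08907 Ω
R = R₁ + R₂ = 0.1031 Ω
V = IR = 11.9 × 0.1031 = 1.23 V

1.23 V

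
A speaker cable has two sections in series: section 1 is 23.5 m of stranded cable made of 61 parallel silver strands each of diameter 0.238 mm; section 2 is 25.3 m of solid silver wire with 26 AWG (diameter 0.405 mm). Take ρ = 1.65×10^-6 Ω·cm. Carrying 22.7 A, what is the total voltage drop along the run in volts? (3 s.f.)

ρ = 1.65×10^-6 Ω·cm = 1.65×10^-8 Ω·m
Section 1: A_strand = π(1.1900e-04)² = 4.449e-08 m²; R₁ = ρL/(N·A_s) = (1.65×10^-8)(23.5)/(61×4.449e-08) = 0.1429 Ω
Section 2: A = π(0.405/2 mm)² = π(2.0250e-04 m)² = 1.288e-07 m²
R₂ = (1.65×10^-8)(25.3)/(1.288e-07) = 3.24 Ω
R = R₁ + R₂ = 3.383 Ω
V = IR = 22.7 × 3.383 = 76.8 V

76.8 V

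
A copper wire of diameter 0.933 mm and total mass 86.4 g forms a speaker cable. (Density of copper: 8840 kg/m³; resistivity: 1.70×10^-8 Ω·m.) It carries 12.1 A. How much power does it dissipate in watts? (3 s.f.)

52.0 W

A = π(d/2)² = π(4.6650e-04 m)² = 6.8368e-07 m²
L = m/(density·A) = 0.0864/(8840×6.8368e-07) = 14.3 m
R = ρL/A = (1.70×10^-8)(14.3)/(6.8368e-07) = 0.3555 Ω
P = I²R = (12.1)² × 0.3555 = 52.0 W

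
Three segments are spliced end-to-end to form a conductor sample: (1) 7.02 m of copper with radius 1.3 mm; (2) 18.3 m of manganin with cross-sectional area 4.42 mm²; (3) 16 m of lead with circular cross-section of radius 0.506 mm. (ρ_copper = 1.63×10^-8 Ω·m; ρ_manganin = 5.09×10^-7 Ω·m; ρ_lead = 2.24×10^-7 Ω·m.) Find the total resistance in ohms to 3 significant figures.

6.58 Ω

Seg 1: A = πr² = π(1.3000e-03 m)² = 5.309e-06 m²
R_1 = (1.63×10^-8)(7.02)/(5.309e-06) = 0.02155 Ω
Seg 2: A = 4.42 mm² = 4.420e-06 m²
R_2 = (5.09×10^-7)(18.3)/(4.420e-06) = 2.107 Ω
Seg 3: A = πr² = π(5.0600e-04 m)² = 8.044e-07 m²
R_3 = (2.24×10^-7)(16)/(8.044e-07) = 4.456 Ω
R_total = R_1 + R_2 + R_3 = 6.58 Ω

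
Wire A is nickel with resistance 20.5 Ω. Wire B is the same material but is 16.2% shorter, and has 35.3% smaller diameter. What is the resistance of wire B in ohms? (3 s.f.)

41.0 Ω

R ∝ L/d², so R_B/R_A = (1 − 16.2/100) × (1 − 35.3/100)⁻²
= 0.838 × 2.389 = 2.002
R_B = 2.002 × 20.5 = 41.0 Ω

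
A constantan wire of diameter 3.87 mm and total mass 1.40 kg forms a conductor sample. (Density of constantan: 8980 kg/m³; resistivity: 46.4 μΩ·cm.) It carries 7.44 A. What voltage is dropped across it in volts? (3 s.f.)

3.89 V

ρ = 46.4 μΩ·cm = 4.64×10^-7 Ω·m
A = π(d/2)² = π(1.9350e-03 m)² = 1.1763e-05 m²
L = m/(density·A) = 1.4/(8980×1.1763e-05) = 13.25 m
R = ρL/A = (4.64×10^-7)(13.25)/(1.1763e-05) = 0.5228 Ω
V = IR = 7.44 × 0.5228 = 3.89 V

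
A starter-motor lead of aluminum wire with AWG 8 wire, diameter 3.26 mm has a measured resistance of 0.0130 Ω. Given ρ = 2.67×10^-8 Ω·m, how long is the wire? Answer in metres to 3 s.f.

A = π(3.26/2 mm)² = π(1.6300e-03 m)² = 8.347e-06 m²
L = RA/ρ = (0.013)(8.347e-06)/(2.67×10^-8) = 4.06 m

4.06 m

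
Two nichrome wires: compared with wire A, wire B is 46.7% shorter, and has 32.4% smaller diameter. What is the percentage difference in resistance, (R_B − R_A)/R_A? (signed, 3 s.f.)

16.6%

R ∝ L/d², so R_B/R_A = (1 − 46.7/100) × (1 − 32.4/100)⁻²
= 0.533 × 2.188 = 1.166
(R_B − R_A)/R_A = 1.166 − 1 = 16.6%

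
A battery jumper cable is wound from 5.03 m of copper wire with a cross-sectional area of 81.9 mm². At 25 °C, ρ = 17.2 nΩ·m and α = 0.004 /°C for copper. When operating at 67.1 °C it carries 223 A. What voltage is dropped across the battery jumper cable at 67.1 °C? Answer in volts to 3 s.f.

ρ = 17.2 nΩ·m = 1.72×10^-8 Ω·m
A = 81.9 mm² = 8.190e-05 m²
R₍25₎ = ρL/A = (1.72×10^-8)(5.03)/(8.190e-05) = 0.001056 Ω
R₍67.1₎ = R₍25₎(1 + αΔT) = 0.001056 × (1 + 0.004×42.1) = 0.001234 Ω
V = IR = 223 × 0.001234 = 0.275 V

0.275 V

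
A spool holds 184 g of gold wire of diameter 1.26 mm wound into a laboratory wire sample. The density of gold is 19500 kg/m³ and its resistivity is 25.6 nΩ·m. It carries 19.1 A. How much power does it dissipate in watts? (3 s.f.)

ρ = 25.6 nΩ·m = 2.56×10^-8 Ω·m
A = π(d/2)² = π(6.3000e-04 m)² = 1.2469e-06 m²
L = m/(density·A) = 0.184/(19500×1.2469e-06) = 7.567 m
R = ρL/A = (2.56×10^-8)(7.567)/(1.2469e-06) = 0.1554 Ω
P = I²R = (19.1)² × 0.1554 = 56.7 W

56.7 W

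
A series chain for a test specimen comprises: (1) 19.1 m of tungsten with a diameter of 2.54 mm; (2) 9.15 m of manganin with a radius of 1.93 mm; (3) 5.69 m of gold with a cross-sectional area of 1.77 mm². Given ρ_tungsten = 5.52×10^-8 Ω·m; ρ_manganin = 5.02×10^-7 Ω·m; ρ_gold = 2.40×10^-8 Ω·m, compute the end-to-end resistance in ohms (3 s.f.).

Seg 1: A = π(d/2)² = π(1.2700e-03 m)² = 5.067e-06 m²
R_1 = (5.52×10^-8)(19.1)/(5.067e-06) = 0.2081 Ω
Seg 2: A = πr² = π(1.9300e-03 m)² = 1.170e-05 m²
R_2 = (5.02×10^-7)(9.15)/(1.170e-05) = 0.3925 Ω
Seg 3: A = 1.77 mm² = 1.770e-06 m²
R_3 = (2.40×10^-8)(5.69)/(1.770e-06) = 0.07715 Ω
R_total = R_1 + R_2 + R_3 = 0.678 Ω

0.678 Ω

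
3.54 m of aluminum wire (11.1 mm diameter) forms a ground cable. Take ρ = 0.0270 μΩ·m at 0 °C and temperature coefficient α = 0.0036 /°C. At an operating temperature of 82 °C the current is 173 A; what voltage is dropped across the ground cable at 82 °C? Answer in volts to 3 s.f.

0.221 V

ρ = 0.0270 μΩ·m = 2.70×10^-8 Ω·m
A = π(d/2)² = π(5.5500e-03 m)² = 9.677e-05 m²
R₍0₎ = ρL/A = (2.70×10^-8)(3.54)/(9.677e-05) = 9.877×10^-4 Ω
R₍82₎ = R₍0₎(1 + αΔT) = 9.877×10^-4 × (1 + 0.0036×82) = 0.001279 Ω
V = IR = 173 × 0.001279 = 0.221 V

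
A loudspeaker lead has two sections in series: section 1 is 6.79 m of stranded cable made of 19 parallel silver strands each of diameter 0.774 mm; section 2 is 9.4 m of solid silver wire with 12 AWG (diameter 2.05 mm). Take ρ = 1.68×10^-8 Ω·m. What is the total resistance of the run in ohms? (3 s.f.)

0.0606 Ω

Section 1: A_strand = π(3.8700e-04)² = 4.705e-07 m²; R₁ = ρL/(N·A_s) = (1.68×10^-8)(6.79)/(19×4.705e-07) = 0.01276 Ω
Section 2: A = π(2.05/2 mm)² = π(1.0250e-03 m)² = 3.301e-06 m²
R₂ = (1.68×10^-8)(9.4)/(3.301e-06) = 0.04785 Ω
R = R₁ + R₂ = 0.0606 Ω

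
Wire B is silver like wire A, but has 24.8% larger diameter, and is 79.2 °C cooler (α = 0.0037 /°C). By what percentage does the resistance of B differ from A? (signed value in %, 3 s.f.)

-54.6%

R ∝ ρL/d² with ρ ∝ (1+αΔT), so R_B/R_A = (1 + 24.8/100)⁻² × (1 − 0.0037×79.2)
= 0.6421 × 0.707 = 0.4539
(R_B − R_A)/R_A = 0.4539 − 1 = -54.6%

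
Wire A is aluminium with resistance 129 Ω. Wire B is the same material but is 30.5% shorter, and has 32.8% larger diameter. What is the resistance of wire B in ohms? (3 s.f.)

50.8 Ω

R ∝ L/d², so R_B/R_A = (1 − 30.5/100) × (1 + 32.8/100)⁻²
= 0.695 × 0.567 = 0.3941
R_B = 0.3941 × 129 = 50.8 Ω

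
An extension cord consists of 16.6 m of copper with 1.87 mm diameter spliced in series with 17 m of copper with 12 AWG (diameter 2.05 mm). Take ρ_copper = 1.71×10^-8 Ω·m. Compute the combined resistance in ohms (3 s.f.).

Segment 1: A = π(d/2)² = π(9.3500e-04 m)² = 2.746e-06 m²
R₁ = ρL/A = (1.71×10^-8)(16.6)/(2.746e-06) = 0.1034 Ω
Segment 2: A = π(2.05/2 mm)² = π(1.0250e-03 m)² = 3.301e-06 m²
R₂ = (1.71×10^-8)(17)/(3.301e-06) = 0.08807 Ω
R = R₁ + R₂ = 0.191 Ω

0.191 Ω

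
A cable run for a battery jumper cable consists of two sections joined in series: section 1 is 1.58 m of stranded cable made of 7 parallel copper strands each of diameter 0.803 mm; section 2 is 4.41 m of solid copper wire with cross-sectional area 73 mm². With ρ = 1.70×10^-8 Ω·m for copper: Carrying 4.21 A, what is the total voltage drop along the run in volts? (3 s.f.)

0.0362 V

Section 1: A_strand = π(4.0150e-04)² = 5.064e-07 m²; R₁ = ρL/(N·A_s) = (1.70×10^-8)(1.58)/(7×5.064e-07) = 0.007577 Ω
Section 2: A = 73 mm² = 7.300e-05 m²
R₂ = (1.70×10^-8)(4.41)/(7.300e-05) = 0.001027 Ω
R = R₁ + R₂ = 0.008604 Ω
V = IR = 4.21 × 0.008604 = 0.0362 V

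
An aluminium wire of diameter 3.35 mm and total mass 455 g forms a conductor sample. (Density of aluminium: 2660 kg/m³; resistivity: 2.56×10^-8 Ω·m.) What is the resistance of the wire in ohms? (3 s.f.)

0.0564 Ω

A = π(d/2)² = π(1.6750e-03 m)² = 8.8141e-06 m²
L = m/(density·A) = 0.455/(2660×8.8141e-06) = 19.41 m
R = ρL/A = (2.56×10^-8)(19.41)/(8.8141e-06) = 0.0564 Ω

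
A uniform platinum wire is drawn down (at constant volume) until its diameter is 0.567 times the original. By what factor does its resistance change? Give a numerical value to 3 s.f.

Volume constant ⇒ L' = L/r² with r = 0.567. R' = ρL'/A' = ρ(L/r²)/(πr²d₀²/4) = R/r⁴.
Factor = 9.68

9.68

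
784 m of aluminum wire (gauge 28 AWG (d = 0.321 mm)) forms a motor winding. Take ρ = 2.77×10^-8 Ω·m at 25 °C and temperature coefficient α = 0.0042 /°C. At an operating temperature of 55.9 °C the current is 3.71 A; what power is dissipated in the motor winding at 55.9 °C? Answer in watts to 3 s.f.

4170 W

A = π(0.321/2 mm)² = π(1.6050e-04 m)² = 8.093e-08 m²
R₍25₎ = ρL/A = (2.77×10^-8)(784)/(8.093e-08) = 268.3 Ω
R₍55.9₎ = R₍25₎(1 + αΔT) = 268.3 × (1 + 0.0042×30.9) = 303.2 Ω
P = I²R = (3.71)² × 303.2 = 4170 W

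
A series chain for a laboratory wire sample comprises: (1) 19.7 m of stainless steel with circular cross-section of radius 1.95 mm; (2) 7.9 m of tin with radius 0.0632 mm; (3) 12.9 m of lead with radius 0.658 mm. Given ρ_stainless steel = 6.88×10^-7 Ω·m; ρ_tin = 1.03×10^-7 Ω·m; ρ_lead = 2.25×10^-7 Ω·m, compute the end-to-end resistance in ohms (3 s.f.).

Seg 1: A = πr² = π(1.9500e-03 m)² = 1.195e-05 m²
R_1 = (6.88×10^-7)(19.7)/(1.195e-05) = 1.135 Ω
Seg 2: A = πr² = π(6.3200e-05 m)² = 1.255e-08 m²
R_2 = (1.03×10^-7)(7.9)/(1.255e-08) = 64.85 Ω
Seg 3: A = πr² = π(6.5800e-04 m)² = 1.360e-06 m²
R_3 = (2.25×10^-7)(12.9)/(1.360e-06) = 2.134 Ω
R_total = R_1 + R_2 + R_3 = 68.1 Ω

68.1 Ω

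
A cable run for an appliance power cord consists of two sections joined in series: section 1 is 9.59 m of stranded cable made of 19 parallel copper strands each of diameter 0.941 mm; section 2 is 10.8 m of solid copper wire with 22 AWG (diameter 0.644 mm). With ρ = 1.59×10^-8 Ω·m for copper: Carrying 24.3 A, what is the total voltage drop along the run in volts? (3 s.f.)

Section 1: A_strand = π(4.7050e-04)² = 6.955e-07 m²; R₁ = ρL/(N·A_s) = (1.59×10^-8)(9.59)/(19×6.955e-07) = 0.01154 Ω
Section 2: A = π(0.644/2 mm)² = π(3.2200e-04 m)² = 3.257e-07 m²
R₂ = (1.59×10^-8)(10.8)/(3.257e-07) = 0.5272 Ω
R = R₁ + R₂ = 0.5387 Ω
V = IR = 24.3 × 0.5387 = 13.1 V

13.1 V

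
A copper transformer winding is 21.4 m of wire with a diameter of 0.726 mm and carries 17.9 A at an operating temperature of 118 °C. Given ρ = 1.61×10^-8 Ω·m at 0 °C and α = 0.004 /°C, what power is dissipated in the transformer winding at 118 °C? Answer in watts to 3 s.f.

393 W

A = π(d/2)² = π(3.6300e-04 m)² = 4.140e-07 m²
R₍0₎ = ρL/A = (1.61×10^-8)(21.4)/(4.140e-07) = 0.8323 Ω
R₍118₎ = R₍0₎(1 + αΔT) = 0.8323 × (1 + 0.004×118) = 1.225 Ω
P = I²R = (17.9)² × 1.225 = 393 W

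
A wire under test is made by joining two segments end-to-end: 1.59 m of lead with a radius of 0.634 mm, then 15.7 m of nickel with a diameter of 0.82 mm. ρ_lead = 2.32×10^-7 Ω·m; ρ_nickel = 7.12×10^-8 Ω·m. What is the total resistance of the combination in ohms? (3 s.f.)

2.41 Ω

Segment 1: A = πr² = π(6.3400e-04 m)² = 1.263e-06 m²
R₁ = ρL/A = (2.32×10^-7)(1.59)/(1.263e-06) = 0.2921 Ω
Segment 2: A = π(d/2)² = π(4.1000e-04 m)² = 5.281e-07 m²
R₂ = (7.12×10^-8)(15.7)/(5.281e-07) = 2.117 Ω
R = R₁ + R₂ = 2.41 Ω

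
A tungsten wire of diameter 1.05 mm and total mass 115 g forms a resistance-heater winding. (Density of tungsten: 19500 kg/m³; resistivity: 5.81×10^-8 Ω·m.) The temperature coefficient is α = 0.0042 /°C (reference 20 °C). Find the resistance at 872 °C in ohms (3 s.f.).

A = π(d/2)² = π(5.2500e-04 m)² = 8.6590e-07 m²
L = m/(density·A) = 0.115/(19500×8.6590e-07) = 6.811 m
R = ρL/A = (5.81×10^-8)(6.811)/(8.6590e-07) = 0.457 Ω
R(872 °C) = 0.457 × (1 + 0.0042×852) = 2.09 Ω

2.09 Ω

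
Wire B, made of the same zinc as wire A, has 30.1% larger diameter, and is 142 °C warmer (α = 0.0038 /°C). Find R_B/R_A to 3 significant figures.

R ∝ ρL/d² with ρ ∝ (1+αΔT), so R_B/R_A = (1 + 30.1/100)⁻² × (1 + 0.0038×142)
= 0.5908 × 1.54 = 0.910

0.910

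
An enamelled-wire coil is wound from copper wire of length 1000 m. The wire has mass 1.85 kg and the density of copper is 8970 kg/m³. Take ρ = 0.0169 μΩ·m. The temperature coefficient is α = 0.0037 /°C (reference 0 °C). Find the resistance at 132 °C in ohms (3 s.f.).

ρ = 0.0169 μΩ·m = 1.69×10^-8 Ω·m
A = m/(density·L) = 1.85/(8970×1000) = 2.0624e-07 m²
R = ρL/A = (1.69×10^-8)(1000)/(2.0624e-07) = 81.94 Ω
R(132 °C) = 81.94 × (1 + 0.0037×132) = 122 Ω

122 Ω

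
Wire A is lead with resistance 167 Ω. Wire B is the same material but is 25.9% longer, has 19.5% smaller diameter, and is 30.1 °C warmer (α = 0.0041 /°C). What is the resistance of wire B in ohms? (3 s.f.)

364 Ω

R ∝ ρL/d² with ρ ∝ (1+αΔT), so R_B/R_A = (1 + 25.9/100) × (1 − 19.5/100)⁻² × (1 + 0.0041×30.1)
= 1.259 × 1.543 × 1.123 = 2.183
R_B = 2.183 × 167 = 364 Ω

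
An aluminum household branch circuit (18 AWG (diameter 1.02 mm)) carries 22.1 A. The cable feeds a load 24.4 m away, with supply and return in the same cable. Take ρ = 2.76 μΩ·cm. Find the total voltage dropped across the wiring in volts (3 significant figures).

36.4 V

ρ = 2.76 μΩ·cm = 2.76×10^-8 Ω·m
A = π(1.02/2 mm)² = π(5.1000e-04 m)² = 8.171e-07 m²
Total conductor length (both ways) L = 2 × 24.4 = 48.8 m
R = ρL/A = (2.76×10^-8)(48.8)/(8.171e-07) = 1.648 Ω
V = IR = 22.1 × 1.648 = 36.4 V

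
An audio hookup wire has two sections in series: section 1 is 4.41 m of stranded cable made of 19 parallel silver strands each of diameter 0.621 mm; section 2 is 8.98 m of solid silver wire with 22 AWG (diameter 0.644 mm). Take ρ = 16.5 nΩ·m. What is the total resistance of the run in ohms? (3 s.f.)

0.468 Ω

ρ = 16.5 nΩ·m = 1.65×10^-8 Ω·m
Section 1: A_strand = π(3.1050e-04)² = 3.029e-07 m²; R₁ = ρL/(N·A_s) = (1.65×10^-8)(4.41)/(19×3.029e-07) = 0.01264 Ω
Section 2: A = π(0.644/2 mm)² = π(3.2200e-04 m)² = 3.257e-07 m²
R₂ = (1.65×10^-8)(8.98)/(3.257e-07) = 0.4549 Ω
R = R₁ + R₂ = 0.468 Ω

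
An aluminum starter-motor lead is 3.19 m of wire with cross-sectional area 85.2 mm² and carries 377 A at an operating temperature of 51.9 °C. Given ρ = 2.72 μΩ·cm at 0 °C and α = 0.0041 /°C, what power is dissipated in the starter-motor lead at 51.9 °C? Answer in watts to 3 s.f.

176 W

ρ = 2.72 μΩ·cm = 2.72×10^-8 Ω·m
A = 85.2 mm² = 8.520e-05 m²
R₍0₎ = ρL/A = (2.72×10^-8)(3.19)/(8.520e-05) = 0.001018 Ω
R₍51.9₎ = R₍0₎(1 + αΔT) = 0.001018 × (1 + 0.0041×51.9) = 0.001235 Ω
P = I²R = (377)² × 0.001235 = 176 W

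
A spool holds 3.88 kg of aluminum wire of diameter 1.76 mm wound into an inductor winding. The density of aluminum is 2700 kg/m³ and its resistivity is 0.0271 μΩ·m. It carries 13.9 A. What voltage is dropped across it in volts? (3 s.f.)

91.5 V

ρ = 0.0271 μΩ·m = 2.71×10^-8 Ω·m
A = π(d/2)² = π(8.8000e-04 m)² = 2.4328e-06 m²
L = m/(density·A) = 3.88/(2700×2.4328e-06) = 590.7 m
R = ρL/A = (2.71×10^-8)(590.7)/(2.4328e-06) = 6.58 Ω
V = IR = 13.9 × 6.58 = 91.5 V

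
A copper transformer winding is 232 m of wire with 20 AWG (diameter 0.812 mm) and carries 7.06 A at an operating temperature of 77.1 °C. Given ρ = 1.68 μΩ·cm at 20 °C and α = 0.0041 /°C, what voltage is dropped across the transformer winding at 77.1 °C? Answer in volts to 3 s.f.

ρ = 1.68 μΩ·cm = 1.68×10^-8 Ω·m
A = π(0.812/2 mm)² = π(4.0600e-04 m)² = 5.178e-07 m²
R₍20₎ = ρL/A = (1.68×10^-8)(232)/(5.178e-07) = 7.527 Ω
R₍77.1₎ = R₍20₎(1 + αΔT) = 7.527 × (1 + 0.0041×57.1) = 9.289 Ω
V = IR = 7.06 × 9.289 = 65.6 V

65.6 V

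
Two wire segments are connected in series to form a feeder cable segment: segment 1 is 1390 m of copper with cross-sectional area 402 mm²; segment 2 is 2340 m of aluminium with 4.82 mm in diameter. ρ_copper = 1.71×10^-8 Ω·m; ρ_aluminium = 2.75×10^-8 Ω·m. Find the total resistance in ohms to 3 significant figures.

3.59 Ω

Segment 1: A = 402 mm² = 4.020e-04 m²
R₁ = ρL/A = (1.71×10^-8)(1390)/(4.020e-04) = 0.05913 Ω
Segment 2: A = π(d/2)² = π(2.4100e-03 m)² = 1.825e-05 m²
R₂ = (2.75×10^-8)(2340)/(1.825e-05) = 3.527 Ω
R = R₁ + R₂ = 3.59 Ω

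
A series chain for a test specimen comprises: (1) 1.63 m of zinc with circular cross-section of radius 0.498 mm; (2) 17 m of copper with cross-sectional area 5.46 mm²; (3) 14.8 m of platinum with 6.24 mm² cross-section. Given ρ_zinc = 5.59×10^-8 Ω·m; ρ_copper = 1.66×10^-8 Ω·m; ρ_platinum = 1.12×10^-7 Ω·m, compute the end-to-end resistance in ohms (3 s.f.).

0.434 Ω

Seg 1: A = πr² = π(4.9800e-04 m)² = 7.791e-07 m²
R_1 = (5.59×10^-8)(1.63)/(7.791e-07) = 0.1169 Ω
Seg 2: A = 5.46 mm² = 5.460e-06 m²
R_2 = (1.66×10^-8)(17)/(5.460e-06) = 0.05168 Ω
Seg 3: A = 6.24 mm² = 6.240e-06 m²
R_3 = (1.12×10^-7)(14.8)/(6.240e-06) = 0.2656 Ω
R_total = R_1 + R_2 + R_3 = 0.434 Ω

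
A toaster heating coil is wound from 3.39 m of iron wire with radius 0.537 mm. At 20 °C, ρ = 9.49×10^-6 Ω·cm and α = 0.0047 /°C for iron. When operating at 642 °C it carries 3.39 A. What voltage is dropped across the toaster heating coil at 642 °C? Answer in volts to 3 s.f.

ρ = 9.49×10^-6 Ω·cm = 9.49×10^-8 Ω·m
A = πr² = π(5.3700e-04 m)² = 9.059e-07 m²
R₍20₎ = ρL/A = (9.49×10^-8)(3.39)/(9.059e-07) = 0.3551 Ω
R₍642₎ = R₍20₎(1 + αΔT) = 0.3551 × (1 + 0.0047×622) = 1.393 Ω
V = IR = 3.39 × 1.393 = 4.72 V

4.72 V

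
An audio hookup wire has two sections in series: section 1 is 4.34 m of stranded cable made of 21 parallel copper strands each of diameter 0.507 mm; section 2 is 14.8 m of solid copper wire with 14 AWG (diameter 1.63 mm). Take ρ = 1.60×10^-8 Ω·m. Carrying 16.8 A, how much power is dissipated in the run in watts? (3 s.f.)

Section 1: A_strand = π(2.5350e-04)² = 2.019e-07 m²; R₁ = ρL/(N·A_s) = (1.60×10^-8)(4.34)/(21×2.019e-07) = 0.01638 Ω
Section 2: A = π(1.63/2 mm)² = π(8.1500e-04 m)² = 2.087e-06 m²
R₂ = (1.60×10^-8)(14.8)/(2.087e-06) = 0.1135 Ω
R = R₁ + R₂ = 0.1299 Ω
P = I²R = (16.8)² × 0.1299 = 36.7 W

36.7 W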